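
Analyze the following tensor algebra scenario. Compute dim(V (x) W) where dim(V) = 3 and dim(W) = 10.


The dimension of a tensor product is the product of dimensions.
dim(V) = 3, dim(W) = 10
dim(V (x) W) = 3 * 10 = 30

30


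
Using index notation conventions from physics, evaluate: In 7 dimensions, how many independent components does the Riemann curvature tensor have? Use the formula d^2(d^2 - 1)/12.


The Riemann tensor in d dimensions has d^2(d^2 - 1)/12 independent components.
d = 7, so d^2 = 49
d^2 - 1 = 48
d^2(d^2 - 1) = 49 * 48 = 2352
Divide by 12: 2352 / 12 = 196

196


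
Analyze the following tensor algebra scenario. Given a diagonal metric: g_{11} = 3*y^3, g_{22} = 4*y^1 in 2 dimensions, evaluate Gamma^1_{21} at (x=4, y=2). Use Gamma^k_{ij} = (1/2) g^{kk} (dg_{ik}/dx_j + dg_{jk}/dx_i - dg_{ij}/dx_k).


For a diagonal metric, Gamma^k_{ij} = (1/2) g^{kk} (dg_{ik}/dx_j + dg_{jk}/dx_i - dg_{ij}/dx_k).
The metric is diagonal, so g_{ab} = 0 for a != b.
At the given point: g_{11} = 24, g_{22} = 8
g^{11} = 1/24
dg_{21}/dx_1 = 0 (off-diagonal)
dg_{11}/dx_2 = dg_{11}/dx_2 = 36
dg_{21}/dx_1 = 0 (off-diagonal)
Numerator = 0 + 36 - 0 = 36
Gamma^1_{21} = 36 / (2 * 24) = 3/4

3/4


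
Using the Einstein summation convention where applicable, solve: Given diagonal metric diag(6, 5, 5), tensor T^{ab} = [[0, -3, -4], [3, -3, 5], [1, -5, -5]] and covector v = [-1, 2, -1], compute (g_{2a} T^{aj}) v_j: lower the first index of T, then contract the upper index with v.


Step 1: lower the first index. For a diagonal metric, g_{ia} T^{aj} = g_{ii} T^{ij} (no sum on i).
g_{22} = 5
S_2{}^1 = 5 * T^{21} = 5 * 3 = 15
S_2{}^2 = 5 * T^{22} = 5 * -3 = -15
S_2{}^3 = 5 * T^{23} = 5 * 5 = 25
Step 2: contract S_2{}^j with v_j.
S_2{}^1 * v_1 = 15 * -1 = -15
S_2{}^2 * v_2 = -15 * 2 = -30
S_2{}^3 * v_3 = 25 * -1 = -25
Result = -15 + -30 + -25 = -70

-70


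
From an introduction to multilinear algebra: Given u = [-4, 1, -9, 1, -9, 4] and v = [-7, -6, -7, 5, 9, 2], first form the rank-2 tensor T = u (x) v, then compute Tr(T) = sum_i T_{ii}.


The outer product gives T_{ij} = u_i v_j.
The trace (contraction) is Tr(T) = sum_i T_{ii} = sum_i u_i v_i.
Diagonal entries:
T_{11} = u_1 * v_1 = -4 * -7 = 28
T_{22} = u_2 * v_2 = 1 * -6 = -6
T_{33} = u_3 * v_3 = -9 * -7 = 63
T_{44} = u_4 * v_4 = 1 * 5 = 5
T_{55} = u_5 * v_5 = -9 * 9 = -81
T_{66} = u_6 * v_6 = 4 * 2 = 8
Tr(T) = 28 + -6 + 63 + 5 + -81 + 8 = 17

17


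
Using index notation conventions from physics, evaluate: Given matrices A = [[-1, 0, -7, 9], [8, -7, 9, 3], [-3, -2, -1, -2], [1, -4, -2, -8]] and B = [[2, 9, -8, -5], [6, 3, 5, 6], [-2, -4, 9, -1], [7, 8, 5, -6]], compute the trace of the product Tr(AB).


Tr(AB) = sum_i (AB)_{ii} where (AB)_{ii} = sum_k A_{ik} B_{ki}.
(AB)_{11} = -1*2 + 0*6 + -7*-2 + 9*7 = 75
(AB)_{22} = 8*9 + -7*3 + 9*-4 + 3*8 = 39
(AB)_{33} = -3*-8 + -2*5 + -1*9 + -2*5 = -5
(AB)_{44} = 1*-5 + -4*6 + -2*-1 + -8*-6 = 21
Tr(AB) = 75 + 39 + -5 + 21 = 130

130


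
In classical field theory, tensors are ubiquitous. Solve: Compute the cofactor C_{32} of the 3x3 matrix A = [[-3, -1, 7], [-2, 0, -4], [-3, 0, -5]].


To find cofactor C_{32}, delete row 3 and column 2.
The resulting 2x2 submatrix is: [[-3, 7], [-2, -4]]
Minor M_{32} = -3*-4 - 7*-2
  = 12 - -14 = 26
Sign = (-1)^(3+2) = (-1)^5 = -1
Cofactor C_{32} = -1 * 26 = -26

-26


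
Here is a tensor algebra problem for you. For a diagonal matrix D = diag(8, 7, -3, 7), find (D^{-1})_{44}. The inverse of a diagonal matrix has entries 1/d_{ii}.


For a diagonal matrix, the inverse has entries (D^{-1})_{ii} = 1/d_{ii}.
The diagonal entries are: d_{11} = 8, d_{22} = 7, d_{33} = -3, d_{44} = 7
We need (D^{-1})_{44} = 1/d_{44} = 1/7 = 1/7

1/7


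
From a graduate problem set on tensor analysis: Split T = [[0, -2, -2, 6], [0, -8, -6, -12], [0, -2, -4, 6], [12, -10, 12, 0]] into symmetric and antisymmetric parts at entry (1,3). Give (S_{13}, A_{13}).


T_{13} = -2
T_{31} = 0
S_{13} = (-2 + 0)/2 = -2/2 = -1
A_{13} = (-2 - 0)/2 = -2/2 = -1
Check: S + A = -1 + -1 = -2 = T_{13}.

(-1, -1)


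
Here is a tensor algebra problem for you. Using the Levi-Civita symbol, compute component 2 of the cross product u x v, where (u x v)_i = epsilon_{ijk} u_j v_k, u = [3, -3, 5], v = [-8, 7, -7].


(u x v)_2 = sum_{j,k} epsilon_{2jk} u_j v_k. Only permutations of (1,2,3) contribute; the two non-zero terms are:
eps_{213} u_1 v_3 = -1 * 3 * -7 = 21
eps_{231} u_3 v_1 = 1 * 5 * -8 = -40
(u x v)_2 = -19

-19


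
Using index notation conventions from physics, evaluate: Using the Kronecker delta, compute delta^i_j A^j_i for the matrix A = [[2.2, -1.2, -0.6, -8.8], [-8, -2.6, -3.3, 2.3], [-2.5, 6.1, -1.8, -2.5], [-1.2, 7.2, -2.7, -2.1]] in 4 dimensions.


The contraction (trace) of a rank-2 tensor is the sum of its diagonal elements.
Diagonal entries: A[1,1] = 2.2, A[2,2] = -2.6, A[3,3] = -1.8, A[4,4] = -2.1
Tr(A) = 2.2 + -2.6 + -1.8 + -2.1 = -4.3

-4.3


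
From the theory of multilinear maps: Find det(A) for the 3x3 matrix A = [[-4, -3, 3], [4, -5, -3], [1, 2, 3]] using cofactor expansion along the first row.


Expanding along the first row, det(A) = a11*M_11 - a12*M_12 + a13*M_13, where M_1j is the (1,j) minor.
Minor M_11 = -5*3 - -3*2 = -9
Minor M_12 = 4*3 - -3*1 = 15
Minor M_13 = 4*2 - -5*1 = 13
det = -4*(-9) - -3*(15) + 3*(13)
    = 36 - -45 + 39
    = 120

120


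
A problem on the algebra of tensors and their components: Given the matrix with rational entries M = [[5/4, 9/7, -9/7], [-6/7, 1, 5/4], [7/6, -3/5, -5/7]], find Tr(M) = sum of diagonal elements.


The trace is the sum of diagonal entries.
Diagonal: M[1,1] = 5/4, M[2,2] = 1, M[3,3] = -5/7
Tr(M) = 5/4 + 1 + -5/7
Computing step by step:
After adding M[1,1]: 5/4
After adding M[2,2]: 9/4
After adding M[3,3]: 43/28
Tr(M) = 43/28

43/28


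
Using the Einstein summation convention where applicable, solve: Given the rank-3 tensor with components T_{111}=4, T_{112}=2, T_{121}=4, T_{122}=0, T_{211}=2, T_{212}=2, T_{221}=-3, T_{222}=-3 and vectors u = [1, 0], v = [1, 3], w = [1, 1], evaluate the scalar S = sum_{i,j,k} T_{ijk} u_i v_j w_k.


S = sum over i,j,k of T_{ijk} u_i v_j w_k. Expanding all 8 terms:
T_{111}*u_1*v_1*w_1 = 4*1*1*1 = 4  (running total: 4)
T_{112}*u_1*v_1*w_2 = 2*1*1*1 = 2  (running total: 6)
T_{121}*u_1*v_2*w_1 = 4*1*3*1 = 12  (running total: 18)
T_{122}*u_1*v_2*w_2 = 0*1*3*1 = 0  (running total: 18)
T_{211}*u_2*v_1*w_1 = 2*0*1*1 = 0  (running total: 18)
T_{212}*u_2*v_1*w_2 = 2*0*1*1 = 0  (running total: 18)
T_{221}*u_2*v_2*w_1 = -3*0*3*1 = 0  (running total: 18)
T_{222}*u_2*v_2*w_2 = -3*0*3*1 = 0  (running total: 18)
S = 18

18


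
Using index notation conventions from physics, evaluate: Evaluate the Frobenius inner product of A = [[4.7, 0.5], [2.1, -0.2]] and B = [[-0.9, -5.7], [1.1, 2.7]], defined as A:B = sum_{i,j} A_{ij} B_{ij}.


A:B = sum over all i,j of A_{ij} * B_{ij}.
Row 1: 4.7*-0.9=-4.23, 0.5*-5.7=-2.85 => row sum = -7.08
Row 2: 2.1*1.1=2.31, -0.2*2.7=-0.54 => row sum = 1.77
Total = -7.08 + 1.77 = -5.31

-5.31


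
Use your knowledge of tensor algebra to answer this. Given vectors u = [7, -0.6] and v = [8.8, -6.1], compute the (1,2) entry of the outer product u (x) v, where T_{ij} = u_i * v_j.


The outer product entry T_{ij} = u_i * v_j.
We need i=1, j=2.
u_1 = 7, v_2 = -6.1
T_{1,2} = 7 * -6.1 = -42.7

-42.7


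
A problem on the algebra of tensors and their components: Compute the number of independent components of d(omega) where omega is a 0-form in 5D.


The exterior derivative of a p-form is a (p+1)-form.
Its number of independent components is C(n, p+1).
n = 5, p+1 = 1
C(5, 1) = 5

5


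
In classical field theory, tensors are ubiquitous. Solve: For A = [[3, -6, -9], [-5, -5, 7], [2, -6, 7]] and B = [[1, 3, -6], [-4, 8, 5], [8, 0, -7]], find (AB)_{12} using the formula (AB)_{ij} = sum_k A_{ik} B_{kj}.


(AB)_{ij} = sum_k A_{ik} B_{kj}.
For i=1, j=2:
A_{11} * B_{12} = 3 * 3 = 9
A_{12} * B_{22} = -6 * 8 = -48
A_{13} * B_{32} = -9 * 0 = 0
Sum = 9 + -48 + 0 = -39

-39


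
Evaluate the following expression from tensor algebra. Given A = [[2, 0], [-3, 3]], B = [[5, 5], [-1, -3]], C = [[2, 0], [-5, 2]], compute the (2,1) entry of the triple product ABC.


(ABC)_{21} = sum_m (AB)_{2m} C_{m1}. First compute row 2 of AB.
(AB)_{21} = -3*5 + 3*-1 = -18
(AB)_{22} = -3*5 + 3*-3 = -24
Now contract with column 1 of C:
(AB)_{21} * C_{11} = -18 * 2 = -36
(AB)_{22} * C_{21} = -24 * -5 = 120
(ABC)_{21} = -36 + 120 = 84

84


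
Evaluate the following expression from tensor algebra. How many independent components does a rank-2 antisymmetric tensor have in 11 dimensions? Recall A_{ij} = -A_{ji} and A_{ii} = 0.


An antisymmetric rank-2 tensor satisfies A_{ij} = -A_{ji}, so diagonal entries are zero.
The independent components are the upper-triangular entries: C(n, 2) = n(n-1)/2.
n = 11
C(11, 2) = 11 * 10 / 2 = 110 / 2 = 55

55


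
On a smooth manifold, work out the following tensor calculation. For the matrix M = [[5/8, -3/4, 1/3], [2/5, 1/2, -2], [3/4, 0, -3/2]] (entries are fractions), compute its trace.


The trace is the sum of diagonal entries.
Diagonal: M[1,1] = 5/8, M[2,2] = 1/2, M[3,3] = -3/2
Tr(M) = 5/8 + 1/2 + -3/2
Computing step by step:
After adding M[1,1]: 5/8
After adding M[2,2]: 9/8
After adding M[3,3]: -3/8
Tr(M) = -3/8

-3/8


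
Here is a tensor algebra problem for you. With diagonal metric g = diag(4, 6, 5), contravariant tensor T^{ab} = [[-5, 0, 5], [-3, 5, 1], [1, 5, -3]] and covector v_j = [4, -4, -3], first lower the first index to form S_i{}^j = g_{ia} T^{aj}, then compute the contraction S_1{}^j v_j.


Step 1: lower the first index. For a diagonal metric, g_{ia} T^{aj} = g_{ii} T^{ij} (no sum on i).
g_{11} = 4
S_1{}^1 = 4 * T^{11} = 4 * -5 = -20
S_1{}^2 = 4 * T^{12} = 4 * 0 = 0
S_1{}^3 = 4 * T^{13} = 4 * 5 = 20
Step 2: contract S_1{}^j with v_j.
S_1{}^1 * v_1 = -20 * 4 = -80
S_1{}^2 * v_2 = 0 * -4 = 0
S_1{}^3 * v_3 = 20 * -3 = -60
Result = -80 + 0 + -60 = -140

-140


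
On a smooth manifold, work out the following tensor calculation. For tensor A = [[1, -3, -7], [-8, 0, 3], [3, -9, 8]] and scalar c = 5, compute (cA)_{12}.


Scalar multiplication: (cA)_{ij} = c * A_{ij}.
c = 5
A_{12} = -3
(cA)_{12} = 5 * -3 = -15

-15


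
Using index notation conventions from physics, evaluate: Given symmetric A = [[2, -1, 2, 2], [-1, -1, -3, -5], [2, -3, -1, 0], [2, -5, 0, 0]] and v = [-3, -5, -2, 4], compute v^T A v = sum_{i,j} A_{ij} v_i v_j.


First compute Av:
(Av)_1 = 2*-3 + -1*-5 + 2*-2 + 2*4 = 3
(Av)_2 = -1*-3 + -1*-5 + -3*-2 + -5*4 = -6
(Av)_3 = 2*-3 + -3*-5 + -1*-2 + 0*4 = 11
(Av)_4 = 2*-3 + -5*-5 + 0*-2 + 0*4 = 19
Av = [3, -6, 11, 19]
Then v^T (Av) = -3*3 + -5*-6 + -2*11 + 4*19
= -9 + 30 + -22 + 76 = 75

75


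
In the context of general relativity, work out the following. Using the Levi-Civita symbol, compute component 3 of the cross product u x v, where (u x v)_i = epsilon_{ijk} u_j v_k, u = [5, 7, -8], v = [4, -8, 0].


(u x v)_3 = sum_{j,k} epsilon_{3jk} u_j v_k. Only permutations of (1,2,3) contribute; the two non-zero terms are:
eps_{312} u_1 v_2 = 1 * 5 * -8 = -40
eps_{321} u_2 v_1 = -1 * 7 * 4 = -28
(u x v)_3 = -68

-68


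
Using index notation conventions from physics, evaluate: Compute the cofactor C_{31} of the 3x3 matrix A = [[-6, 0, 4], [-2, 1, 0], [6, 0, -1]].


To find cofactor C_{31}, delete row 3 and column 1.
The resulting 2x2 submatrix is: [[0, 4], [1, 0]]
Minor M_{31} = 0*0 - 4*1
  = 0 - 4 = -4
Sign = (-1)^(3+1) = (-1)^4 = 1
Cofactor C_{31} = 1 * -4 = -4

-4


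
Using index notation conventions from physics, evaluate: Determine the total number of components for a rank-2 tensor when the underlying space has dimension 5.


The number of components of a rank-r tensor in d dimensions is d^r.
Here d = 5 and r = 2.
5^2 = 25

25


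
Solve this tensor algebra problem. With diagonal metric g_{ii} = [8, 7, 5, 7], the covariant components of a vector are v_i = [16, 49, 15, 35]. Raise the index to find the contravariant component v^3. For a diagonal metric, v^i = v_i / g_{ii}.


To raise an index with a diagonal metric: v^i = v_i / g_{ii}.
For index 3: v_3 = 15, g_{33} = 5
v^3 = 15 / 5 = 3

3


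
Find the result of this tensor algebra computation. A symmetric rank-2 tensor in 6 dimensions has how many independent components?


A symmetric rank-2 tensor in d dimensions has d(d+1)/2 independent components.
d = 6
d(d+1)/2 = 6 * 7 / 2 = 42 / 2 = 21

21


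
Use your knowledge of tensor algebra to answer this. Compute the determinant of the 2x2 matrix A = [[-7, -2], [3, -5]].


For a 2x2 matrix [[a, b], [c, d]], det = a*d - b*c.
a = -7, b = -2, c = 3, d = -5
a*d = -7 * -5 = 35
b*c = -2 * 3 = -6
det = 35 - -6 = 41

41


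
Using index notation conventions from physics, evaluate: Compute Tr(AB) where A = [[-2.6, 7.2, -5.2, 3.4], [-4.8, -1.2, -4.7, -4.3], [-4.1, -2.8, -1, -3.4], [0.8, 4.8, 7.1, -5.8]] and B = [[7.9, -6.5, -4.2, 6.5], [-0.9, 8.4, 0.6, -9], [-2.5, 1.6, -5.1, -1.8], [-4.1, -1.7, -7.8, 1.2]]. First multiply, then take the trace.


Tr(AB) = sum_i (AB)_{ii} where (AB)_{ii} = sum_k A_{ik} B_{ki}.
(AB)_{11} = -2.6*7.9 + 7.2*-0.9 + -5.2*-2.5 + 3.4*-4.1 = -27.96
(AB)_{22} = -4.8*-6.5 + -1.2*8.4 + -4.7*1.6 + -4.3*-1.7 = 20.91
(AB)_{33} = -4.1*-4.2 + -2.8*0.6 + -1*-5.1 + -3.4*-7.8 = 47.16
(AB)_{44} = 0.8*6.5 + 4.8*-9 + 7.1*-1.8 + -5.8*1.2 = -57.74
Tr(AB) = -27.96 + 20.91 + 47.16 + -57.74 = -17.63

-17.63


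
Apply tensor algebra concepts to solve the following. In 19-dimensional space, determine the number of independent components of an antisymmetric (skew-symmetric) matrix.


An antisymmetric rank-2 tensor satisfies A_{ij} = -A_{ji}, so diagonal entries are zero.
The independent components are the upper-triangular entries: C(n, 2) = n(n-1)/2.
n = 19
C(19, 2) = 19 * 18 / 2 = 342 / 2 = 171

171


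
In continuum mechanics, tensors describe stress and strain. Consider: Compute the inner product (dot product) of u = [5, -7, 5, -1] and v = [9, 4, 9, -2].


The inner product u . v = sum of u_i * v_i.
Term-by-term: 5 * 9, -7 * 4, 5 * 9, -1 * -2
Products: 45, -28, 45, 2
Sum = 45 + -28 + 45 + 2 = 64

64


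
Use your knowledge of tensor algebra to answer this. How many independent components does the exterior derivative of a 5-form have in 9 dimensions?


The exterior derivative of a p-form is a (p+1)-form.
Its number of independent components is C(n, p+1).
n = 9, p+1 = 6
C(9, 6) = 84

84


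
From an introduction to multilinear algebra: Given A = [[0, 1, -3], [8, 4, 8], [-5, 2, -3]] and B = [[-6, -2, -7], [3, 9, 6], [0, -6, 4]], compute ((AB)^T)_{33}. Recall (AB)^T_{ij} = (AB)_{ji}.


(AB)^T_{ij} = (AB)_{ji} = sum_k A_{jk} B_{ki}.
For i=3, j=3 we need (AB)_{33}:
A_{31} * B_{13} = -5 * -7 = 35
A_{32} * B_{23} = 2 * 6 = 12
A_{33} * B_{33} = -3 * 4 = -12
Sum = 35 + 12 + -12 = 35

35


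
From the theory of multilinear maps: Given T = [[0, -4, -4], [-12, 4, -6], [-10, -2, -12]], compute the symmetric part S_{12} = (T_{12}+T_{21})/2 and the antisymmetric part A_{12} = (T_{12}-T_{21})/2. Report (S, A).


T_{12} = -4
T_{21} = -12
S_{12} = (-4 + -12)/2 = -16/2 = -8
A_{12} = (-4 - -12)/2 = 8/2 = 4
Check: S + A = -8 + 4 = -4 = T_{12}.

(-8, 4)


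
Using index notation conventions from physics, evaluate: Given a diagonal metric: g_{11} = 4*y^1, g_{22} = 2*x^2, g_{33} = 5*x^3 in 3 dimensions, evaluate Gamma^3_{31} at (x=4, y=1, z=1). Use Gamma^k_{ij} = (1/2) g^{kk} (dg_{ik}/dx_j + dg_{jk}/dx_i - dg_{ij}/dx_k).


For a diagonal metric, Gamma^k_{ij} = (1/2) g^{kk} (dg_{ik}/dx_j + dg_{jk}/dx_i - dg_{ij}/dx_k).
The metric is diagonal, so g_{ab} = 0 for a != b.
At the given point: g_{11} = 4, g_{22} = 32, g_{33} = 320
g^{33} = 1/320
dg_{33}/dx_1 = dg_{33}/dx_1 = 240
dg_{13}/dx_3 = 0 (off-diagonal)
dg_{31}/dx_3 = 0 (off-diagonal)
Numerator = 240 + 0 - 0 = 240
Gamma^3_{31} = 240 / (2 * 320) = 3/8

3/8


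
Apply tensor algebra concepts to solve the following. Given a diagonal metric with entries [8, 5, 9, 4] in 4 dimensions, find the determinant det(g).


For a diagonal metric, the determinant is the product of diagonal entries.
Diagonal entries: 8, 5, 9, 4
det(g) = 8 * 5 * 9 * 4 = 1440

1440


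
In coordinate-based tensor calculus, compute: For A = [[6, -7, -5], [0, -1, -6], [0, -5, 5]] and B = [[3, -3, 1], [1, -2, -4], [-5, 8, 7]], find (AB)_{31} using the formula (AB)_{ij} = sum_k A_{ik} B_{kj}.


(AB)_{ij} = sum_k A_{ik} B_{kj}.
For i=3, j=1:
A_{31} * B_{11} = 0 * 3 = 0
A_{32} * B_{21} = -5 * 1 = -5
A_{33} * B_{31} = 5 * -5 = -25
Sum = 0 + -5 + -25 = -30

-30


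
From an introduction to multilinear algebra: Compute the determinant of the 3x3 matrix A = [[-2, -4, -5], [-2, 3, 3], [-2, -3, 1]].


Expanding along the first row, det(A) = a11*M_11 - a12*M_12 + a13*M_13, where M_1j is the (1,j) minor.
Minor M_11 = 3*1 - 3*-3 = 12
Minor M_12 = -2*1 - 3*-2 = 4
Minor M_13 = -2*-3 - 3*-2 = 12
det = -2*(12) - -4*(4) + -5*(12)
    = -24 - -16 + -60
    = -68

-68


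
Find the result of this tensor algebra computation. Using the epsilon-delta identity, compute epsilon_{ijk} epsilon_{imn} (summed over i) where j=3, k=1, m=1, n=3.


Using the identity: epsilon_{ijk} epsilon_{imn} = delta_{jm} delta_{kn} - delta_{jn} delta_{km}.
delta_{31} = 0
delta_{13} = 0
delta_{33} = 1
delta_{11} = 1
Result = 0 * 0 - 1 * 1 = 0 - 1 = -1

-1


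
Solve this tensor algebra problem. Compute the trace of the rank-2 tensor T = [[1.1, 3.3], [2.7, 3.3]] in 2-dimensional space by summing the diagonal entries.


The contraction (trace) of a rank-2 tensor is the sum of its diagonal elements.
Diagonal entries: A[1,1] = 1.1, A[2,2] = 3.3
Tr(A) = 1.1 + 3.3 = 4.4

4.4


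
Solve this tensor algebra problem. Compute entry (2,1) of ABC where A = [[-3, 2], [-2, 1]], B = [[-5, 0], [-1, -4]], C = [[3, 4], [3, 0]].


(ABC)_{21} = sum_m (AB)_{2m} C_{m1}. First compute row 2 of AB.
(AB)_{21} = -2*-5 + 1*-1 = 9
(AB)_{22} = -2*0 + 1*-4 = -4
Now contract with column 1 of C:
(AB)_{21} * C_{11} = 9 * 3 = 27
(AB)_{22} * C_{21} = -4 * 3 = -12
(ABC)_{21} = 27 + -12 = 15

15


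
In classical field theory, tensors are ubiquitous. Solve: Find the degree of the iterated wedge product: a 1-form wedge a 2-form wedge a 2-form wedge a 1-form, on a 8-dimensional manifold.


The degree of a wedge product is the sum of the degrees of the individual forms.
Degrees: 1, 2, 2, 1
Total degree = 1 + 2 + 2 + 1 = 6

6


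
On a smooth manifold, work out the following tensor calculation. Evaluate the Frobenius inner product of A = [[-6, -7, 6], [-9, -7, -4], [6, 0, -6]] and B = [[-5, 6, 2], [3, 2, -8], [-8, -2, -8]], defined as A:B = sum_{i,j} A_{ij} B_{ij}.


A:B = sum over all i,j of A_{ij} * B_{ij}.
Row 1: -6*-5=30, -7*6=-42, 6*2=12 => row sum = 0
Row 2: -9*3=-27, -7*2=-14, -4*-8=32 => row sum = -9
Row 3: 6*-8=-48, 0*-2=0, -6*-8=48 => row sum = 0
Total = 0 + -9 + 0 = -9

-9


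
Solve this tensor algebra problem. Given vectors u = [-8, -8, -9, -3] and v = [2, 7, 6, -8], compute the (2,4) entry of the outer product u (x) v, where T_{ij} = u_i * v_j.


The outer product entry T_{ij} = u_i * v_j.
We need i=2, j=4.
u_2 = -8, v_4 = -8
T_{2,4} = -8 * -8 = 64

64


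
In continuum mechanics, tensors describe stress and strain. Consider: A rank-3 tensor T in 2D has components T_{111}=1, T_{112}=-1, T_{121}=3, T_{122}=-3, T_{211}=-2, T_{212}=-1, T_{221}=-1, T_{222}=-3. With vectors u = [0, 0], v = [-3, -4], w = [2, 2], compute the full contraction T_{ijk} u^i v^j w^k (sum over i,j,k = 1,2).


S = sum over i,j,k of T_{ijk} u_i v_j w_k. Expanding all 8 terms:
T_{111}*u_1*v_1*w_1 = 1*0*-3*2 = 0  (running total: 0)
T_{112}*u_1*v_1*w_2 = -1*0*-3*2 = 0  (running total: 0)
T_{121}*u_1*v_2*w_1 = 3*0*-4*2 = 0  (running total: 0)
T_{122}*u_1*v_2*w_2 = -3*0*-4*2 = 0  (running total: 0)
T_{211}*u_2*v_1*w_1 = -2*0*-3*2 = 0  (running total: 0)
T_{212}*u_2*v_1*w_2 = -1*0*-3*2 = 0  (running total: 0)
T_{221}*u_2*v_2*w_1 = -1*0*-4*2 = 0  (running total: 0)
T_{222}*u_2*v_2*w_2 = -3*0*-4*2 = 0  (running total: 0)
S = 0

0


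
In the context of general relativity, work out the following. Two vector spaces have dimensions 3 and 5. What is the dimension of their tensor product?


The dimension of a tensor product is the product of dimensions.
dim(V) = 3, dim(W) = 5
dim(V (x) W) = 3 * 5 = 15

15


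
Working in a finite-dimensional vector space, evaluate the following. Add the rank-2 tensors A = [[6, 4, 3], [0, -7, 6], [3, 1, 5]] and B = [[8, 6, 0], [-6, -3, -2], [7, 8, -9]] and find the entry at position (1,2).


Tensor addition is component-wise: (A + B)_{ij} = A_{ij} + B_{ij}.
A_{12} = 4
B_{12} = 6
(A + B)_{12} = 4 + 6 = 10

10


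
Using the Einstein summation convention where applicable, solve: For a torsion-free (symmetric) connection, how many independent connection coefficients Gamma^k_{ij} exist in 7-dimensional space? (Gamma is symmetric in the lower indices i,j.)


Christoffel symbols Gamma^k_{ij} are symmetric in i,j, so there are d * d(d+1)/2 independent symbols.
d = 7
d(d+1)/2 = 7 * 8 / 2 = 28
Total = 7 * 28 = 196

196


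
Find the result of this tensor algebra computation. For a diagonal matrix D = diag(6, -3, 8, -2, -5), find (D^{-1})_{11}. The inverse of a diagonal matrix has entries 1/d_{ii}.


For a diagonal matrix, the inverse has entries (D^{-1})_{ii} = 1/d_{ii}.
The diagonal entries are: d_{11} = 6, d_{22} = -3, d_{33} = 8, d_{44} = -2, d_{55} = -5
We need (D^{-1})_{11} = 1/d_{11} = 1/6 = 1/6

1/6


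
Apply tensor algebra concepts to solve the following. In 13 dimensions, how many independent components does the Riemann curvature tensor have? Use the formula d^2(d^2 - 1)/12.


The Riemann tensor in d dimensions has d^2(d^2 - 1)/12 independent components.
d = 13, so d^2 = 169
d^2 - 1 = 168
d^2(d^2 - 1) = 169 * 168 = 28392
Divide by 12: 28392 / 12 = 2366

2366


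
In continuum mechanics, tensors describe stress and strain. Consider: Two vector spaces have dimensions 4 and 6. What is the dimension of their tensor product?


The dimension of a tensor product is the product of dimensions.
dim(V) = 4, dim(W) = 6
dim(V (x) W) = 4 * 6 = 24

24


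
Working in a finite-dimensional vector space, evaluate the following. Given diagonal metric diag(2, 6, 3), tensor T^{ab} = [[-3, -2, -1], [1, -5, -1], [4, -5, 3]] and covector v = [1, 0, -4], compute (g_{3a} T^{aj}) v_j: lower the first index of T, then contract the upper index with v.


Step 1: lower the first index. For a diagonal metric, g_{ia} T^{aj} = g_{ii} T^{ij} (no sum on i).
g_{33} = 3
S_3{}^1 = 3 * T^{31} = 3 * 4 = 12
S_3{}^2 = 3 * T^{32} = 3 * -5 = -15
S_3{}^3 = 3 * T^{33} = 3 * 3 = 9
Step 2: contract S_3{}^j with v_j.
S_3{}^1 * v_1 = 12 * 1 = 12
S_3{}^2 * v_2 = -15 * 0 = 0
S_3{}^3 * v_3 = 9 * -4 = -36
Result = 12 + 0 + -36 = -24

-24


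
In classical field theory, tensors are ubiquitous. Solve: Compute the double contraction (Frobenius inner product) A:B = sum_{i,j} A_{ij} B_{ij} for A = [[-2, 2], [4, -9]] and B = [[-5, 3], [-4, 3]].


A:B = sum over all i,j of A_{ij} * B_{ij}.
Row 1: -2*-5=10, 2*3=6 => row sum = 16
Row 2: 4*-4=-16, -9*3=-27 => row sum = -43
Total = 16 + -43 = -27

-27


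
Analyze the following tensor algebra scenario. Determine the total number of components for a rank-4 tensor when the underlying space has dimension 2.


The number of components of a rank-r tensor in d dimensions is d^r.
Here d = 2 and r = 4.
2^4 = 16

16


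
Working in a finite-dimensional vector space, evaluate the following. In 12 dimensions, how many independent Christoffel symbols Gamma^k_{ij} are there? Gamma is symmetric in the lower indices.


Christoffel symbols Gamma^k_{ij} are symmetric in i,j, so there are d * d(d+1)/2 independent symbols.
d = 12
d(d+1)/2 = 12 * 13 / 2 = 78
Total = 12 * 78 = 936

936


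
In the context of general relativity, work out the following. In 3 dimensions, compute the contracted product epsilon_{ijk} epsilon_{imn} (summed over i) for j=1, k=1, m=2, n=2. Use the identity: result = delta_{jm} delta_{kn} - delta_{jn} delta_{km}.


Using the identity: epsilon_{ijk} epsilon_{imn} = delta_{jm} delta_{kn} - delta_{jn} delta_{km}.
delta_{12} = 0
delta_{12} = 0
delta_{12} = 0
delta_{12} = 0
Result = 0 * 0 - 0 * 0 = 0 - 0 = 0

0


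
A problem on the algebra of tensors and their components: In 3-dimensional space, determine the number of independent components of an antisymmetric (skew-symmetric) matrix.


An antisymmetric rank-2 tensor satisfies A_{ij} = -A_{ji}, so diagonal entries are zero.
The independent components are the upper-triangular entries: C(n, 2) = n(n-1)/2.
n = 3
C(3, 2) = 3 * 2 / 2 = 6 / 2 = 3

3


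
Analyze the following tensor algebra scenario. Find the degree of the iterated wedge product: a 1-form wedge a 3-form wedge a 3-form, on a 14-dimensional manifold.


The degree of a wedge product is the sum of the degrees of the individual forms.
Degrees: 1, 3, 3
Total degree = 1 + 3 + 3 = 7

7


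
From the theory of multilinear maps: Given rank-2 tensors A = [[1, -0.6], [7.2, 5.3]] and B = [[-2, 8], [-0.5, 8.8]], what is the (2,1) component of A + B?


Tensor addition is component-wise: (A + B)_{ij} = A_{ij} + B_{ij}.
A_{21} = 7.2
B_{21} = -0.5
(A + B)_{21} = 7.2 + -0.5 = 6.7

6.7


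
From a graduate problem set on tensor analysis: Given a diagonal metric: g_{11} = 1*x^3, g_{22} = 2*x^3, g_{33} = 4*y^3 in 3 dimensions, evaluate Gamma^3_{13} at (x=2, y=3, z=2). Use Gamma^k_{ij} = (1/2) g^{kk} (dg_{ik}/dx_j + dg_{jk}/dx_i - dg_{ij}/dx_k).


For a diagonal metric, Gamma^k_{ij} = (1/2) g^{kk} (dg_{ik}/dx_j + dg_{jk}/dx_i - dg_{ij}/dx_k).
The metric is diagonal, so g_{ab} = 0 for a != b.
At the given point: g_{11} = 8, g_{22} = 16, g_{33} = 108
g^{33} = 1/108
dg_{13}/dx_3 = 0 (off-diagonal)
dg_{33}/dx_1 = dg_{33}/dx_1 = 0
dg_{13}/dx_3 = 0 (off-diagonal)
Numerator = 0 + 0 - 0 = 0
Gamma^3_{13} = 0 / (2 * 108) = 0

0


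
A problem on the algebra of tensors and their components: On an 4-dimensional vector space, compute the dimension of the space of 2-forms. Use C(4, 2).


The dimension of the space of p-forms on an n-dimensional space is C(n, p).
n = 4, p = 2
C(4, 2) = 4! / (2! * 2!) = 6

6


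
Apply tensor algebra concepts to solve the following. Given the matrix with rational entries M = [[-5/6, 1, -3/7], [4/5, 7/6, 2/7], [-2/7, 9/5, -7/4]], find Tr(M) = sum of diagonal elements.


The trace is the sum of diagonal entries.
Diagonal: M[1,1] = -5/6, M[2,2] = 7/6, M[3,3] = -7/4
Tr(M) = -5/6 + 7/6 + -7/4
Computing step by step:
After adding M[1,1]: -5/6
After adding M[2,2]: 1/3
After adding M[3,3]: -17/12
Tr(M) = -17/12

-17/12


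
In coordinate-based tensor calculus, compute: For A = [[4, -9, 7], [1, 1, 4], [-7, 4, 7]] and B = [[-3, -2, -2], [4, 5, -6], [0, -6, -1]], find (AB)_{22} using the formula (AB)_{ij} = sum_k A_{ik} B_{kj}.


(AB)_{ij} = sum_k A_{ik} B_{kj}.
For i=2, j=2:
A_{21} * B_{12} = 1 * -2 = -2
A_{22} * B_{22} = 1 * 5 = 5
A_{23} * B_{32} = 4 * -6 = -24
Sum = -2 + 5 + -24 = -21

-21


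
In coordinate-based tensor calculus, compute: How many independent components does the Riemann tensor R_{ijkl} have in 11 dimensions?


The Riemann tensor in d dimensions has d^2(d^2 - 1)/12 independent components.
d = 11, so d^2 = 121
d^2 - 1 = 120
d^2(d^2 - 1) = 121 * 120 = 14520
Divide by 12: 14520 / 12 = 1210

1210


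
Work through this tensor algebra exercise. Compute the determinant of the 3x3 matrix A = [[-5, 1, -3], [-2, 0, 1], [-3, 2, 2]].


Expanding along the first row, det(A) = a11*M_11 - a12*M_12 + a13*M_13, where M_1j is the (1,j) minor.
Minor M_11 = 0*2 - 1*2 = -2
Minor M_12 = -2*2 - 1*-3 = -1
Minor M_13 = -2*2 - 0*-3 = -4
det = -5*(-2) - 1*(-1) + -3*(-4)
    = 10 - -1 + 12
    = 23

23


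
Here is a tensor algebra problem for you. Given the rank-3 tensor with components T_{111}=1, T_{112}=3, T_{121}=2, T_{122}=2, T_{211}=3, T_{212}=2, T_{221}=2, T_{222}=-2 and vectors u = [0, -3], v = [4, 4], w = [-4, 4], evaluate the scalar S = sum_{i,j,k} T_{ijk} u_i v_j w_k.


S = sum over i,j,k of T_{ijk} u_i v_j w_k. Expanding all 8 terms:
T_{111}*u_1*v_1*w_1 = 1*0*4*-4 = 0  (running total: 0)
T_{112}*u_1*v_1*w_2 = 3*0*4*4 = 0  (running total: 0)
T_{121}*u_1*v_2*w_1 = 2*0*4*-4 = 0  (running total: 0)
T_{122}*u_1*v_2*w_2 = 2*0*4*4 = 0  (running total: 0)
T_{211}*u_2*v_1*w_1 = 3*-3*4*-4 = 144  (running total: 144)
T_{212}*u_2*v_1*w_2 = 2*-3*4*4 = -96  (running total: 48)
T_{221}*u_2*v_2*w_1 = 2*-3*4*-4 = 96  (running total: 144)
T_{222}*u_2*v_2*w_2 = -2*-3*4*4 = 96  (running total: 240)
S = 240

240


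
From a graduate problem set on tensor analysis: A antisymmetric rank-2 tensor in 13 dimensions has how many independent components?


A antisymmetric rank-2 tensor in d dimensions has d(d-1)/2 independent components.
d = 13
d(d-1)/2 = 13 * 12 / 2 = 156 / 2 = 78

78


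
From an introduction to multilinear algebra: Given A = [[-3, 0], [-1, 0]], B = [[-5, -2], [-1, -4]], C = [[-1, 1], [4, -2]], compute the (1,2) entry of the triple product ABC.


(ABC)_{12} = sum_m (AB)_{1m} C_{m2}. First compute row 1 of AB.
(AB)_{11} = -3*-5 + 0*-1 = 15
(AB)_{12} = -3*-2 + 0*-4 = 6
Now contract with column 2 of C:
(AB)_{11} * C_{12} = 15 * 1 = 15
(AB)_{12} * C_{22} = 6 * -2 = -12
(ABC)_{12} = 15 + -12 = 3

3


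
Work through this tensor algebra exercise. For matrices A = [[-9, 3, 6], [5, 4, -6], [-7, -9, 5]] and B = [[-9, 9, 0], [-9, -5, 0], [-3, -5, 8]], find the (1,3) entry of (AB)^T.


(AB)^T_{ij} = (AB)_{ji} = sum_k A_{jk} B_{ki}.
For i=1, j=3 we need (AB)_{31}:
A_{31} * B_{11} = -7 * -9 = 63
A_{32} * B_{21} = -9 * -9 = 81
A_{33} * B_{31} = 5 * -3 = -15
Sum = 63 + 81 + -15 = 129

129


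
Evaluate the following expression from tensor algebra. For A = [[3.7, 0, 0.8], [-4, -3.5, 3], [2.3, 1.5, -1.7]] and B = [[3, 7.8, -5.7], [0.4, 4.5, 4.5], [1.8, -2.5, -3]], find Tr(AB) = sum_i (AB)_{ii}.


Tr(AB) = sum_i (AB)_{ii} where (AB)_{ii} = sum_k A_{ik} B_{ki}.
(AB)_{11} = 3.7*3 + 0*0.4 + 0.8*1.8 = 12.54
(AB)_{22} = -4*7.8 + -3.5*4.5 + 3*-2.5 = -54.45
(AB)_{33} = 2.3*-5.7 + 1.5*4.5 + -1.7*-3 = -1.26
Tr(AB) = 12.54 + -54.45 + -1.26 = -43.17

-43.17


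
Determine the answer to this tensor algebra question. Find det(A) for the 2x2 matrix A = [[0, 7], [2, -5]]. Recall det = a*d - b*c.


For a 2x2 matrix [[a, b], [c, d]], det = a*d - b*c.
a = 0, b = 7, c = 2, d = -5
a*d = 0 * -5 = 0
b*c = 7 * 2 = 14
det = 0 - 14 = -14

-14


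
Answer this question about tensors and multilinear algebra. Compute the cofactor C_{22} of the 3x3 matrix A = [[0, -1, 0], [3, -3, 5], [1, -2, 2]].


To find cofactor C_{22}, delete row 2 and column 2.
The resulting 2x2 submatrix is: [[0, 0], [1, 2]]
Minor M_{22} = 0*2 - 0*1
  = 0 - 0 = 0
Sign = (-1)^(2+2) = (-1)^4 = 1
Cofactor C_{22} = 1 * 0 = 0

0


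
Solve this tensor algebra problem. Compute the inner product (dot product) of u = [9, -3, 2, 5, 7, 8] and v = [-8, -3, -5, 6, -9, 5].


The inner product u . v = sum of u_i * v_i.
Term-by-term: 9 * -8, -3 * -3, 2 * -5, 5 * 6, 7 * -9, 8 * 5
Products: -72, 9, -10, 30, -63, 40
Sum = -72 + 9 + -10 + 30 + -63 + 40 = -66

-66


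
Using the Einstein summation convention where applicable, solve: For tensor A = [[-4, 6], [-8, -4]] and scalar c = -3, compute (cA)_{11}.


Scalar multiplication: (cA)_{ij} = c * A_{ij}.
c = -3
A_{11} = -4
(cA)_{11} = -3 * -4 = 12

12


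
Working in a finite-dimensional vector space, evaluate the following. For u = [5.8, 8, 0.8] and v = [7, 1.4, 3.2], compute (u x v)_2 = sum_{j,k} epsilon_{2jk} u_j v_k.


(u x v)_2 = sum_{j,k} epsilon_{2jk} u_j v_k. Only permutations of (1,2,3) contribute; the two non-zero terms are:
eps_{213} u_1 v_3 = -1 * 5.8 * 3.2 = -18.56
eps_{231} u_3 v_1 = 1 * 0.8 * 7 = 5.6
(u x v)_2 = -12.96

-12.96


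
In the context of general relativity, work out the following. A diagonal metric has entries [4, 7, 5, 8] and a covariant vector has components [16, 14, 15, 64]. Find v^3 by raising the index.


To raise an index with a diagonal metric: v^i = v_i / g_{ii}.
For index 3: v_3 = 15, g_{33} = 5
v^3 = 15 / 5 = 3

3


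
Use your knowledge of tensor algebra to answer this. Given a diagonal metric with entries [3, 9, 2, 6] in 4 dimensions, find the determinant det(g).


For a diagonal metric, the determinant is the product of diagonal entries.
Diagonal entries: 3, 9, 2, 6
det(g) = 3 * 9 * 2 * 6 = 324

324


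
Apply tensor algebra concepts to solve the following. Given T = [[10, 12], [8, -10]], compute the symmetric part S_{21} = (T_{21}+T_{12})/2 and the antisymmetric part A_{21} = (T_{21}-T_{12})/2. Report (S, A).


T_{21} = 8
T_{12} = 12
S_{21} = (8 + 12)/2 = 20/2 = 10
A_{21} = (8 - 12)/2 = -4/2 = -2
Check: S + A = 10 + -2 = 8 = T_{21}.

(10, -2)


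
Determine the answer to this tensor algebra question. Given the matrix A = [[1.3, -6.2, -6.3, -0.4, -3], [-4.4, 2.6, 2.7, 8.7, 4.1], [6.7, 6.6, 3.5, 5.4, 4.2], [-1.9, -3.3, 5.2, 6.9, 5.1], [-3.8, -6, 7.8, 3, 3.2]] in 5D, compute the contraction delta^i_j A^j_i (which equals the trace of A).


The contraction (trace) of a rank-2 tensor is the sum of its diagonal elements.
Diagonal entries: A[1,1] = 1.3, A[2,2] = 2.6, A[3,3] = 3.5, A[4,4] = 6.9, A[5,5] = 3.2
Tr(A) = 1.3 + 2.6 + 3.5 + 6.9 + 3.2 = 17.5

17.5


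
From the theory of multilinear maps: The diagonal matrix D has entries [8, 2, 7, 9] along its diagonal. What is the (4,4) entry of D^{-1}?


For a diagonal matrix, the inverse has entries (D^{-1})_{ii} = 1/d_{ii}.
The diagonal entries are: d_{11} = 8, d_{22} = 2, d_{33} = 7, d_{44} = 9
We need (D^{-1})_{44} = 1/d_{44} = 1/9 = 1/9

1/9


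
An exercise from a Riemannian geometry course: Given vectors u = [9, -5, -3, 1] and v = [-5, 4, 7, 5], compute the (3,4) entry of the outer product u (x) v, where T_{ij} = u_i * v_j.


The outer product entry T_{ij} = u_i * v_j.
We need i=3, j=4.
u_3 = -3, v_4 = 5
T_{3,4} = -3 * 5 = -15

-15


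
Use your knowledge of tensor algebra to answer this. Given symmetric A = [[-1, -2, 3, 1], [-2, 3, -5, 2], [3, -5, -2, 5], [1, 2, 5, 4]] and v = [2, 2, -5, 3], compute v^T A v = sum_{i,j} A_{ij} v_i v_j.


First compute Av:
(Av)_1 = -1*2 + -2*2 + 3*-5 + 1*3 = -18
(Av)_2 = -2*2 + 3*2 + -5*-5 + 2*3 = 33
(Av)_3 = 3*2 + -5*2 + -2*-5 + 5*3 = 21
(Av)_4 = 1*2 + 2*2 + 5*-5 + 4*3 = -7
Av = [-18, 33, 21, -7]
Then v^T (Av) = 2*-18 + 2*33 + -5*21 + 3*-7
= -36 + 66 + -105 + -21 = -96

-96


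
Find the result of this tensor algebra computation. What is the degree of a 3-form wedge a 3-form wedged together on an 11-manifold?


The degree of a wedge product is the sum of the degrees of the individual forms.
Degrees: 3, 3
Total degree = 3 + 3 = 6

6


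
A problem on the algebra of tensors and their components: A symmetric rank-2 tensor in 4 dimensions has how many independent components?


A symmetric rank-2 tensor in d dimensions has d(d+1)/2 independent components.
d = 4
d(d+1)/2 = 4 * 5 / 2 = 20 / 2 = 10

10


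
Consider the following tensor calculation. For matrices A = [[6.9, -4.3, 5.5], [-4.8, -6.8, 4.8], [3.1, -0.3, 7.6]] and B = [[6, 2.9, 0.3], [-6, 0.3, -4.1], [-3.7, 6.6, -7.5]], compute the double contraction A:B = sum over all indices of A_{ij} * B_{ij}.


A:B = sum over all i,j of A_{ij} * B_{ij}.
Row 1: 6.9*6=41.4, -4.3*2.9=-12.47, 5.5*0.3=1.65 => row sum = 30.58
Row 2: -4.8*-6=28.8, -6.8*0.3=-2.04, 4.8*-4.1=-19.68 => row sum = 7.08
Row 3: 3.1*-3.7=-11.47, -0.3*6.6=-1.98, 7.6*-7.5=-57 => row sum = -70.45
Total = 30.58 + 7.08 + -70.45 = -32.79

-32.79


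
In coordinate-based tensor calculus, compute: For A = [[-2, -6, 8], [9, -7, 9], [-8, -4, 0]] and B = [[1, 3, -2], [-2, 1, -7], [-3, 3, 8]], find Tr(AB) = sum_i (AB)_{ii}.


Tr(AB) = sum_i (AB)_{ii} where (AB)_{ii} = sum_k A_{ik} B_{ki}.
(AB)_{11} = -2*1 + -6*-2 + 8*-3 = -14
(AB)_{22} = 9*3 + -7*1 + 9*3 = 47
(AB)_{33} = -8*-2 + -4*-7 + 0*8 = 44
Tr(AB) = -14 + 47 + 44 = 77

77


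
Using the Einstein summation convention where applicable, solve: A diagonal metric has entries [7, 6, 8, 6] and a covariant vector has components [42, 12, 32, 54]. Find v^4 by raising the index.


To raise an index with a diagonal metric: v^i = v_i / g_{ii}.
For index 4: v_4 = 54, g_{44} = 6
v^4 = 54 / 6 = 9

9


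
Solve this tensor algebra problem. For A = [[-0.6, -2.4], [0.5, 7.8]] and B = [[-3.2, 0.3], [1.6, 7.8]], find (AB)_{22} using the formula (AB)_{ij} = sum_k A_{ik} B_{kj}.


(AB)_{ij} = sum_k A_{ik} B_{kj}.
For i=2, j=2:
A_{21} * B_{12} = 0.5 * 0.3 = 0.15
A_{22} * B_{22} = 7.8 * 7.8 = 60.84
Sum = 0.15 + 60.84 = 60.99

60.99


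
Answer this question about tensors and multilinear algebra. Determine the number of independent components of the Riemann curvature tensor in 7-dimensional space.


The Riemann tensor in d dimensions has d^2(d^2 - 1)/12 independent components.
d = 7, so d^2 = 49
d^2 - 1 = 48
d^2(d^2 - 1) = 49 * 48 = 2352
Divide by 12: 2352 / 12 = 196

196


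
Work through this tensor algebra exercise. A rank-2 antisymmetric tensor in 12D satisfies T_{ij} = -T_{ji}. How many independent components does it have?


An antisymmetric rank-2 tensor satisfies A_{ij} = -A_{ji}, so diagonal entries are zero.
The independent components are the upper-triangular entries: C(n, 2) = n(n-1)/2.
n = 12
C(12, 2) = 12 * 11 / 2 = 132 / 2 = 66

66


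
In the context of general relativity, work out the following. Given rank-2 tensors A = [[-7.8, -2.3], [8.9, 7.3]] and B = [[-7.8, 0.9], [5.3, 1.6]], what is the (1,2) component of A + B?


Tensor addition is component-wise: (A + B)_{ij} = A_{ij} + B_{ij}.
A_{12} = -2.3
B_{12} = 0.9
(A + B)_{12} = -2.3 + 0.9 = -1.4

-1.4


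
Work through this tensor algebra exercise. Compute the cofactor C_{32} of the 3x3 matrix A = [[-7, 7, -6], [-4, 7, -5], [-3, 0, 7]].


To find cofactor C_{32}, delete row 3 and column 2.
The resulting 2x2 submatrix is: [[-7, -6], [-4, -5]]
Minor M_{32} = -7*-5 - -6*-4
  = 35 - 24 = 11
Sign = (-1)^(3+2) = (-1)^5 = -1
Cofactor C_{32} = -1 * 11 = -11

-11


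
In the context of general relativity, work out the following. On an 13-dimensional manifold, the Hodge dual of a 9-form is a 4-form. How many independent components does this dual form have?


The Hodge dual of a p-form on an n-dimensional manifold is an (n-p)-form.
n = 13, p = 9, so dual degree = 13 - 9 = 4
The number of components is C(n, n-p) = C(13, 4) = 715

715


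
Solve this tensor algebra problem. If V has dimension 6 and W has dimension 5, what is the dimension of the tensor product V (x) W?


The dimension of a tensor product is the product of dimensions.
dim(V) = 6, dim(W) = 5
dim(V (x) W) = 6 * 5 = 30

30


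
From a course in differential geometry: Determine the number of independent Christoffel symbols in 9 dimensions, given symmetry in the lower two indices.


Christoffel symbols Gamma^k_{ij} are symmetric in i,j, so there are d * d(d+1)/2 independent symbols.
d = 9
d(d+1)/2 = 9 * 10 / 2 = 45
Total = 9 * 45 = 405

405


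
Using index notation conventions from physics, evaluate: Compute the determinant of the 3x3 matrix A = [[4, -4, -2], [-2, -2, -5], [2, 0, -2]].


Expanding along the first row, det(A) = a11*M_11 - a12*M_12 + a13*M_13, where M_1j is the (1,j) minor.
Minor M_11 = -2*-2 - -5*0 = 4
Minor M_12 = -2*-2 - -5*2 = 14
Minor M_13 = -2*0 - -2*2 = 4
det = 4*(4) - -4*(14) + -2*(4)
    = 16 - -56 + -8
    = 64

64


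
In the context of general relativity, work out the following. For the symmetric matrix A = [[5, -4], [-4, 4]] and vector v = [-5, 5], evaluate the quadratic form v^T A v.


First compute Av:
(Av)_1 = 5*-5 + -4*5 = -45
(Av)_2 = -4*-5 + 4*5 = 40
Av = [-45, 40]
Then v^T (Av) = -5*-45 + 5*40
= 225 + 200 = 425

425


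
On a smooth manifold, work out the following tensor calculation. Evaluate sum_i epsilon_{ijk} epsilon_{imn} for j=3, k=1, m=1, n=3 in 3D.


Using the identity: epsilon_{ijk} epsilon_{imn} = delta_{jm} delta_{kn} - delta_{jn} delta_{km}.
delta_{31} = 0
delta_{13} = 0
delta_{33} = 1
delta_{11} = 1
Result = 0 * 0 - 1 * 1 = 0 - 1 = -1

-1


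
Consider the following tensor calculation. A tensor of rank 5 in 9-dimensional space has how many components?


The number of components of a rank-r tensor in d dimensions is d^r.
Here d = 9 and r = 5.
9^5 = 59049

59049
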